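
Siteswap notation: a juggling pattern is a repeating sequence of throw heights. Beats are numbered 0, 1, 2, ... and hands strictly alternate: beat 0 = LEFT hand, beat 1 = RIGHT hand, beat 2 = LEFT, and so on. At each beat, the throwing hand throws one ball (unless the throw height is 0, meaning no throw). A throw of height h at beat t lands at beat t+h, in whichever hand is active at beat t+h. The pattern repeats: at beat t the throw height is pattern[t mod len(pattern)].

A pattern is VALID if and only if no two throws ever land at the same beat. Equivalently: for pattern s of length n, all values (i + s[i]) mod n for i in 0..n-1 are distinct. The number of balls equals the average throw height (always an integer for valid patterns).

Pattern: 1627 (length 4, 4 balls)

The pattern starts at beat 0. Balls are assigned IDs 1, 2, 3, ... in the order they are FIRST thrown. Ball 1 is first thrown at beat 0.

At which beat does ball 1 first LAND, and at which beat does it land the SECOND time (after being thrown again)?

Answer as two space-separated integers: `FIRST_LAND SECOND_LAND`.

Beat 0 (L): throw ball1 h=1 -> lands@1:R; in-air after throw: [b1@1:R]
Beat 1 (R): throw ball1 h=6 -> lands@7:R; in-air after throw: [b1@7:R]
Beat 2 (L): throw ball2 h=2 -> lands@4:L; in-air after throw: [b2@4:L b1@7:R]
Beat 3 (R): throw ball3 h=7 -> lands@10:L; in-air after throw: [b2@4:L b1@7:R b3@10:L]
Beat 4 (L): throw ball2 h=1 -> lands@5:R; in-air after throw: [b2@5:R b1@7:R b3@10:L]
Beat 5 (R): throw ball2 h=6 -> lands@11:R; in-air after throw: [b1@7:R b3@10:L b2@11:R]
Beat 6 (L): throw ball4 h=2 -> lands@8:L; in-air after throw: [b1@7:R b4@8:L b3@10:L b2@11:R]
Beat 7 (R): throw ball1 h=7 -> lands@14:L; in-air after throw: [b4@8:L b3@10:L b2@11:R b1@14:L]
Ball 1: thrown@0 h=1 -> first land @1; rethrown@1 h=6 -> second land @7

Answer: 1 7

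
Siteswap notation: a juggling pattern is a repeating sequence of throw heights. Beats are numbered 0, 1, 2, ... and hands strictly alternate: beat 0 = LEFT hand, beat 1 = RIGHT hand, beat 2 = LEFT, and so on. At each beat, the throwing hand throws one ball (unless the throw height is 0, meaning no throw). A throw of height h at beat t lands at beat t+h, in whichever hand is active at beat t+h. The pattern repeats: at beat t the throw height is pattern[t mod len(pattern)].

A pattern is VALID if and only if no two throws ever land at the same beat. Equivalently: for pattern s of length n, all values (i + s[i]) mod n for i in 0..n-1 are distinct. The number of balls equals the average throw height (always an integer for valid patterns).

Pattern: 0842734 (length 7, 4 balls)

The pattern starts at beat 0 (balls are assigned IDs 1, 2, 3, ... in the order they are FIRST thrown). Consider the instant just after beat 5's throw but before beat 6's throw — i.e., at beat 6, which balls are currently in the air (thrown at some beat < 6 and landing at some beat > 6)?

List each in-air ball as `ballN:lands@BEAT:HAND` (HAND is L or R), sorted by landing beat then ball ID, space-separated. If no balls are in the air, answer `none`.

Beat 1 (R): throw ball1 h=8 -> lands@9:R; in-air after throw: [b1@9:R]
Beat 2 (L): throw ball2 h=4 -> lands@6:L; in-air after throw: [b2@6:L b1@9:R]
Beat 3 (R): throw ball3 h=2 -> lands@5:R; in-air after throw: [b3@5:R b2@6:L b1@9:R]
Beat 4 (L): throw ball4 h=7 -> lands@11:R; in-air after throw: [b3@5:R b2@6:L b1@9:R b4@11:R]
Beat 5 (R): throw ball3 h=3 -> lands@8:L; in-air after throw: [b2@6:L b3@8:L b1@9:R b4@11:R]
Beat 6 (L): throw ball2 h=4 -> lands@10:L; in-air after throw: [b3@8:L b1@9:R b2@10:L b4@11:R]

Answer: ball3:lands@8:L ball1:lands@9:R ball4:lands@11:R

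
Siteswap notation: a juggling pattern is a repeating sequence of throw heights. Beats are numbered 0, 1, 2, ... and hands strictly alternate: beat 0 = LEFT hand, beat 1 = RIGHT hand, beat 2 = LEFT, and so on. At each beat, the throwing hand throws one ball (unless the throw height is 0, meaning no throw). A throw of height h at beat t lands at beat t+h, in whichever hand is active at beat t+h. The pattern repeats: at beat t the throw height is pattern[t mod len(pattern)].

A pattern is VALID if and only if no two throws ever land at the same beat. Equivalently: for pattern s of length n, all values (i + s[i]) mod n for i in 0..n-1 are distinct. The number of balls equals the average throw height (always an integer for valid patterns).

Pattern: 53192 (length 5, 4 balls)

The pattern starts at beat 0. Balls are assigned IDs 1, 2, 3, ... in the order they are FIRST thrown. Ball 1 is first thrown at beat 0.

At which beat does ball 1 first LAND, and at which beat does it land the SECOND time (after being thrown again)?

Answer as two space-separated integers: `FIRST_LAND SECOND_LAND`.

Answer: 5 10

Derivation:
Beat 0 (L): throw ball1 h=5 -> lands@5:R; in-air after throw: [b1@5:R]
Beat 1 (R): throw ball2 h=3 -> lands@4:L; in-air after throw: [b2@4:L b1@5:R]
Beat 2 (L): throw ball3 h=1 -> lands@3:R; in-air after throw: [b3@3:R b2@4:L b1@5:R]
Beat 3 (R): throw ball3 h=9 -> lands@12:L; in-air after throw: [b2@4:L b1@5:R b3@12:L]
Beat 4 (L): throw ball2 h=2 -> lands@6:L; in-air after throw: [b1@5:R b2@6:L b3@12:L]
Beat 5 (R): throw ball1 h=5 -> lands@10:L; in-air after throw: [b2@6:L b1@10:L b3@12:L]
Beat 6 (L): throw ball2 h=3 -> lands@9:R; in-air after throw: [b2@9:R b1@10:L b3@12:L]
Beat 7 (R): throw ball4 h=1 -> lands@8:L; in-air after throw: [b4@8:L b2@9:R b1@10:L b3@12:L]
Beat 8 (L): throw ball4 h=9 -> lands@17:R; in-air after throw: [b2@9:R b1@10:L b3@12:L b4@17:R]
Beat 9 (R): throw ball2 h=2 -> lands@11:R; in-air after throw: [b1@10:L b2@11:R b3@12:L b4@17:R]
Beat 10 (L): throw ball1 h=5 -> lands@15:R; in-air after throw: [b2@11:R b3@12:L b1@15:R b4@17:R]
Ball 1: thrown@0 h=5 -> first land @5; rethrown@5 h=5 -> second land @10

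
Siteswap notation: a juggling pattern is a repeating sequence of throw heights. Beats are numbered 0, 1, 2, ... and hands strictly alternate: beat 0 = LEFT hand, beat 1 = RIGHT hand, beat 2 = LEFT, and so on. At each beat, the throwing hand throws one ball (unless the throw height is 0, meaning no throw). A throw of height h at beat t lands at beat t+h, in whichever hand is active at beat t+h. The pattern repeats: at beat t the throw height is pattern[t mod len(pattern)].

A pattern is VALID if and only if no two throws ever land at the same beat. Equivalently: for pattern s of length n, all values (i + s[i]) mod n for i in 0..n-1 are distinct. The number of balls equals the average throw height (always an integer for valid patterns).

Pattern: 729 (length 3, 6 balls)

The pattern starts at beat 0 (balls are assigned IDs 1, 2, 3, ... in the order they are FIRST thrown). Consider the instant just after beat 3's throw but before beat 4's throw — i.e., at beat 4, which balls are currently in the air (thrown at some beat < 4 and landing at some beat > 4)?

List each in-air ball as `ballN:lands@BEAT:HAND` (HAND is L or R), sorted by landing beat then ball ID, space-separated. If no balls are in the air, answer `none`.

Beat 0 (L): throw ball1 h=7 -> lands@7:R; in-air after throw: [b1@7:R]
Beat 1 (R): throw ball2 h=2 -> lands@3:R; in-air after throw: [b2@3:R b1@7:R]
Beat 2 (L): throw ball3 h=9 -> lands@11:R; in-air after throw: [b2@3:R b1@7:R b3@11:R]
Beat 3 (R): throw ball2 h=7 -> lands@10:L; in-air after throw: [b1@7:R b2@10:L b3@11:R]
Beat 4 (L): throw ball4 h=2 -> lands@6:L; in-air after throw: [b4@6:L b1@7:R b2@10:L b3@11:R]

Answer: ball1:lands@7:R ball2:lands@10:L ball3:lands@11:R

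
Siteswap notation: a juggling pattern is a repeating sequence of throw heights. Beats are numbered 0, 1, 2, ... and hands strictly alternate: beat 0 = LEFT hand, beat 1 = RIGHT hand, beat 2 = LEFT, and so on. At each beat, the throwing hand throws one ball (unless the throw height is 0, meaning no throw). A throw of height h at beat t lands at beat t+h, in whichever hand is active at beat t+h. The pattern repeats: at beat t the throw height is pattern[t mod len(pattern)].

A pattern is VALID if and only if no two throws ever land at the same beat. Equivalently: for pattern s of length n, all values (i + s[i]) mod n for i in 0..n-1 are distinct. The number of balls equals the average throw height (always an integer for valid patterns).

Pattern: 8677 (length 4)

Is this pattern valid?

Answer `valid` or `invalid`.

i=0: (i + s[i]) mod n = (0 + 8) mod 4 = 0
i=1: (i + s[i]) mod n = (1 + 6) mod 4 = 3
i=2: (i + s[i]) mod n = (2 + 7) mod 4 = 1
i=3: (i + s[i]) mod n = (3 + 7) mod 4 = 2
Residues: [0, 3, 1, 2], distinct: True

Answer: valid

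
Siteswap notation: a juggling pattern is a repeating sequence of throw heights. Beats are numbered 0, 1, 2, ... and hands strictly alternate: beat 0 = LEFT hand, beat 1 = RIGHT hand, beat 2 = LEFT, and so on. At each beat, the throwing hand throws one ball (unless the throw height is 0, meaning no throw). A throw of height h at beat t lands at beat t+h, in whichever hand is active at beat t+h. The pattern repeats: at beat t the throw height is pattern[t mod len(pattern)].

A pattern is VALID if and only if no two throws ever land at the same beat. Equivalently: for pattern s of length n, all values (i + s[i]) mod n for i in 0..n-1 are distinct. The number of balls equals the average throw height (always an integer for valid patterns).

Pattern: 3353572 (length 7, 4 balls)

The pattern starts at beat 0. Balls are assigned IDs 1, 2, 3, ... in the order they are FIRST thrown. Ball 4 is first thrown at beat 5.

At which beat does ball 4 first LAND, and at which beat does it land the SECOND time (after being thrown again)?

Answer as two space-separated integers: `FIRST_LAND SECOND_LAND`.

Beat 0 (L): throw ball1 h=3 -> lands@3:R; in-air after throw: [b1@3:R]
Beat 1 (R): throw ball2 h=3 -> lands@4:L; in-air after throw: [b1@3:R b2@4:L]
Beat 2 (L): throw ball3 h=5 -> lands@7:R; in-air after throw: [b1@3:R b2@4:L b3@7:R]
Beat 3 (R): throw ball1 h=3 -> lands@6:L; in-air after throw: [b2@4:L b1@6:L b3@7:R]
Beat 4 (L): throw ball2 h=5 -> lands@9:R; in-air after throw: [b1@6:L b3@7:R b2@9:R]
Beat 5 (R): throw ball4 h=7 -> lands@12:L; in-air after throw: [b1@6:L b3@7:R b2@9:R b4@12:L]
Beat 6 (L): throw ball1 h=2 -> lands@8:L; in-air after throw: [b3@7:R b1@8:L b2@9:R b4@12:L]
Beat 7 (R): throw ball3 h=3 -> lands@10:L; in-air after throw: [b1@8:L b2@9:R b3@10:L b4@12:L]
Beat 8 (L): throw ball1 h=3 -> lands@11:R; in-air after throw: [b2@9:R b3@10:L b1@11:R b4@12:L]
Beat 9 (R): throw ball2 h=5 -> lands@14:L; in-air after throw: [b3@10:L b1@11:R b4@12:L b2@14:L]
Beat 10 (L): throw ball3 h=3 -> lands@13:R; in-air after throw: [b1@11:R b4@12:L b3@13:R b2@14:L]
Beat 11 (R): throw ball1 h=5 -> lands@16:L; in-air after throw: [b4@12:L b3@13:R b2@14:L b1@16:L]
Beat 12 (L): throw ball4 h=7 -> lands@19:R; in-air after throw: [b3@13:R b2@14:L b1@16:L b4@19:R]
Beat 13 (R): throw ball3 h=2 -> lands@15:R; in-air after throw: [b2@14:L b3@15:R b1@16:L b4@19:R]
Ball 4: thrown@5 h=7 -> first land @12; rethrown@12 h=7 -> second land @19

Answer: 12 19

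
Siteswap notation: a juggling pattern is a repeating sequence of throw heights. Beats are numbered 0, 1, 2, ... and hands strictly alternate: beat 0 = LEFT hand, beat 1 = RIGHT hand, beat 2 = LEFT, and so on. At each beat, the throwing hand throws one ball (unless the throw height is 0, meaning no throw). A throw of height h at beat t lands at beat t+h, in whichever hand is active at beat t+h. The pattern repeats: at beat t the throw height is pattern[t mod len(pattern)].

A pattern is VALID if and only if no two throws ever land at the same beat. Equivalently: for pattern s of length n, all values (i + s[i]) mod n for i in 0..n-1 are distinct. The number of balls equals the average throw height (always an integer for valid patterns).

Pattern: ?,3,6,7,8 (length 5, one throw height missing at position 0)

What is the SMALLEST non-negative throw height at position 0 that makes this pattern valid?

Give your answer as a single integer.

Answer: 1

Derivation:
i=0: s[i]=? (unknown)
i=1: (1 + 3) mod 5 = 4
i=2: (2 + 6) mod 5 = 3
i=3: (3 + 7) mod 5 = 0
i=4: (4 + 8) mod 5 = 2
Known residues: [0, 2, 3, 4]; need a permutation of 0..4, so missing residue r = 1
Need (0 + s) mod 5 = 1; smallest s = (1 - 0) mod 5 = 1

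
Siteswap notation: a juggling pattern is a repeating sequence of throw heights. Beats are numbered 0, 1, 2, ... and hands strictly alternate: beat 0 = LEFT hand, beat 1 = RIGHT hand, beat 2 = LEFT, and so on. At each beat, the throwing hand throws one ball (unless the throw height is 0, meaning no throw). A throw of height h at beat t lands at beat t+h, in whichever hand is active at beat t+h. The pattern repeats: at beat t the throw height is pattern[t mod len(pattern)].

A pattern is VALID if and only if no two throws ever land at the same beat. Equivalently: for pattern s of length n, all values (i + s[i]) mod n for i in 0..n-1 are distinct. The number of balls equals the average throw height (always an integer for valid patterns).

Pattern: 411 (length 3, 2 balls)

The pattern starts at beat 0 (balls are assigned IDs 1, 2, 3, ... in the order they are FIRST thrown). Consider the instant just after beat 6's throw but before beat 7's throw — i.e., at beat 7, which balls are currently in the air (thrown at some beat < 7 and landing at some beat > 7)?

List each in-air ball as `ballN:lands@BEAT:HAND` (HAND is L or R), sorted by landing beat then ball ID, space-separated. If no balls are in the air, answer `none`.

Answer: ball1:lands@10:L

Derivation:
Beat 0 (L): throw ball1 h=4 -> lands@4:L; in-air after throw: [b1@4:L]
Beat 1 (R): throw ball2 h=1 -> lands@2:L; in-air after throw: [b2@2:L b1@4:L]
Beat 2 (L): throw ball2 h=1 -> lands@3:R; in-air after throw: [b2@3:R b1@4:L]
Beat 3 (R): throw ball2 h=4 -> lands@7:R; in-air after throw: [b1@4:L b2@7:R]
Beat 4 (L): throw ball1 h=1 -> lands@5:R; in-air after throw: [b1@5:R b2@7:R]
Beat 5 (R): throw ball1 h=1 -> lands@6:L; in-air after throw: [b1@6:L b2@7:R]
Beat 6 (L): throw ball1 h=4 -> lands@10:L; in-air after throw: [b2@7:R b1@10:L]
Beat 7 (R): throw ball2 h=1 -> lands@8:L; in-air after throw: [b2@8:L b1@10:L]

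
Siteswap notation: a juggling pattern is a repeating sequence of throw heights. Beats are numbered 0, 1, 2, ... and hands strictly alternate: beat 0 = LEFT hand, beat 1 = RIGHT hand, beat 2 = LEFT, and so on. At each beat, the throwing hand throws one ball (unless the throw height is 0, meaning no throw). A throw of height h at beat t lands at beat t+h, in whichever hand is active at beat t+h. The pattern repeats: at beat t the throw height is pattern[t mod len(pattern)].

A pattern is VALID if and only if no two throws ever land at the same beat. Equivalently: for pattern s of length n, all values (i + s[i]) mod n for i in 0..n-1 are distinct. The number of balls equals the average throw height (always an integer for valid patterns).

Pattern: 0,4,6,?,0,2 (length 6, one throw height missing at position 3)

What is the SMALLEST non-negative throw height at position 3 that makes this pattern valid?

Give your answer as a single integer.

i=0: (0 + 0) mod 6 = 0
i=1: (1 + 4) mod 6 = 5
i=2: (2 + 6) mod 6 = 2
i=3: s[i]=? (unknown)
i=4: (4 + 0) mod 6 = 4
i=5: (5 + 2) mod 6 = 1
Known residues: [0, 1, 2, 4, 5]; need a permutation of 0..5, so missing residue r = 3
Need (3 + s) mod 6 = 3; smallest s = (3 - 3) mod 6 = 0

Answer: 0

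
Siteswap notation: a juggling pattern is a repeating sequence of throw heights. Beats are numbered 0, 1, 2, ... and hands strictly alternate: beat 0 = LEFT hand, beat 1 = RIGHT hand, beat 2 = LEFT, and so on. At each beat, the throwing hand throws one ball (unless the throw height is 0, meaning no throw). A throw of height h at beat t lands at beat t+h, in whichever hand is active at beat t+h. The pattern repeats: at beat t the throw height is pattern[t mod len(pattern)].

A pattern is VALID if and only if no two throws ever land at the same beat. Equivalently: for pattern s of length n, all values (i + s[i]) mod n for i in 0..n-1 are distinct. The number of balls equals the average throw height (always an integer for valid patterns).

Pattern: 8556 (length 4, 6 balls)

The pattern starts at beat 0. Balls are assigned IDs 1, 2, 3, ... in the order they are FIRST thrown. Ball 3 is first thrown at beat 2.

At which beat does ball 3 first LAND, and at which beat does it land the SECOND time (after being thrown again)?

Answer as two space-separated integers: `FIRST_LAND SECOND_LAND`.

Beat 0 (L): throw ball1 h=8 -> lands@8:L; in-air after throw: [b1@8:L]
Beat 1 (R): throw ball2 h=5 -> lands@6:L; in-air after throw: [b2@6:L b1@8:L]
Beat 2 (L): throw ball3 h=5 -> lands@7:R; in-air after throw: [b2@6:L b3@7:R b1@8:L]
Beat 3 (R): throw ball4 h=6 -> lands@9:R; in-air after throw: [b2@6:L b3@7:R b1@8:L b4@9:R]
Beat 4 (L): throw ball5 h=8 -> lands@12:L; in-air after throw: [b2@6:L b3@7:R b1@8:L b4@9:R b5@12:L]
Beat 5 (R): throw ball6 h=5 -> lands@10:L; in-air after throw: [b2@6:L b3@7:R b1@8:L b4@9:R b6@10:L b5@12:L]
Beat 6 (L): throw ball2 h=5 -> lands@11:R; in-air after throw: [b3@7:R b1@8:L b4@9:R b6@10:L b2@11:R b5@12:L]
Beat 7 (R): throw ball3 h=6 -> lands@13:R; in-air after throw: [b1@8:L b4@9:R b6@10:L b2@11:R b5@12:L b3@13:R]
Beat 8 (L): throw ball1 h=8 -> lands@16:L; in-air after throw: [b4@9:R b6@10:L b2@11:R b5@12:L b3@13:R b1@16:L]
Beat 9 (R): throw ball4 h=5 -> lands@14:L; in-air after throw: [b6@10:L b2@11:R b5@12:L b3@13:R b4@14:L b1@16:L]
Beat 10 (L): throw ball6 h=5 -> lands@15:R; in-air after throw: [b2@11:R b5@12:L b3@13:R b4@14:L b6@15:R b1@16:L]
Beat 11 (R): throw ball2 h=6 -> lands@17:R; in-air after throw: [b5@12:L b3@13:R b4@14:L b6@15:R b1@16:L b2@17:R]
Beat 12 (L): throw ball5 h=8 -> lands@20:L; in-air after throw: [b3@13:R b4@14:L b6@15:R b1@16:L b2@17:R b5@20:L]
Ball 3: thrown@2 h=5 -> first land @7; rethrown@7 h=6 -> second land @13

Answer: 7 13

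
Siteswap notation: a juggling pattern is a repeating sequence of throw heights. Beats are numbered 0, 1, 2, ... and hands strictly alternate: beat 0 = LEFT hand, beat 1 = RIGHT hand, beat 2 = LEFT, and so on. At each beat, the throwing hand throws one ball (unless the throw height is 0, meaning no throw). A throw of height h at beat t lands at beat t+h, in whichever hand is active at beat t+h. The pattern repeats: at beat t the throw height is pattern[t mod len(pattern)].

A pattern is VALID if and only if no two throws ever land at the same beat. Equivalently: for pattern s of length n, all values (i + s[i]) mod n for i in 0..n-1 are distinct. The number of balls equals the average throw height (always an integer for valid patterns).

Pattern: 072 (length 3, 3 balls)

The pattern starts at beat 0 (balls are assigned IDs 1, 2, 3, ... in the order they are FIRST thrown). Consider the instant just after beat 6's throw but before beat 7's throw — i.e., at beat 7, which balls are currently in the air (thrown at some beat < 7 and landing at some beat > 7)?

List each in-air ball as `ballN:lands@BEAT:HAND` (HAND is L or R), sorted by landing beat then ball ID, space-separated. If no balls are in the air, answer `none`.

Answer: ball1:lands@8:L ball2:lands@11:R

Derivation:
Beat 1 (R): throw ball1 h=7 -> lands@8:L; in-air after throw: [b1@8:L]
Beat 2 (L): throw ball2 h=2 -> lands@4:L; in-air after throw: [b2@4:L b1@8:L]
Beat 4 (L): throw ball2 h=7 -> lands@11:R; in-air after throw: [b1@8:L b2@11:R]
Beat 5 (R): throw ball3 h=2 -> lands@7:R; in-air after throw: [b3@7:R b1@8:L b2@11:R]
Beat 7 (R): throw ball3 h=7 -> lands@14:L; in-air after throw: [b1@8:L b2@11:R b3@14:L]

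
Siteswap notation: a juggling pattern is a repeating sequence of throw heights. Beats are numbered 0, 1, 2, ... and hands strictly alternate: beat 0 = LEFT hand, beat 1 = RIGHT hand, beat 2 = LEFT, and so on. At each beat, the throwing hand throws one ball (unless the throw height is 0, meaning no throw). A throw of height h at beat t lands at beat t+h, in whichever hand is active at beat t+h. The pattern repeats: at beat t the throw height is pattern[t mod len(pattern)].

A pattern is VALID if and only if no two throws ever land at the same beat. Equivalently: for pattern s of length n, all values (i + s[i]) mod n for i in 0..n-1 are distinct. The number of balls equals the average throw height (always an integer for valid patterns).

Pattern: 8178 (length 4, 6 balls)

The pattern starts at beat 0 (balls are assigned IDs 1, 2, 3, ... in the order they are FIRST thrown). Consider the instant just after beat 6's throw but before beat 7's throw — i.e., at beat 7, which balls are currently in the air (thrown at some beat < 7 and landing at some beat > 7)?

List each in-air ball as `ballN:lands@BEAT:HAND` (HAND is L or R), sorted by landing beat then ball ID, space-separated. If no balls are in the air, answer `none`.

Answer: ball1:lands@8:L ball2:lands@9:R ball3:lands@11:R ball4:lands@12:L ball5:lands@13:R

Derivation:
Beat 0 (L): throw ball1 h=8 -> lands@8:L; in-air after throw: [b1@8:L]
Beat 1 (R): throw ball2 h=1 -> lands@2:L; in-air after throw: [b2@2:L b1@8:L]
Beat 2 (L): throw ball2 h=7 -> lands@9:R; in-air after throw: [b1@8:L b2@9:R]
Beat 3 (R): throw ball3 h=8 -> lands@11:R; in-air after throw: [b1@8:L b2@9:R b3@11:R]
Beat 4 (L): throw ball4 h=8 -> lands@12:L; in-air after throw: [b1@8:L b2@9:R b3@11:R b4@12:L]
Beat 5 (R): throw ball5 h=1 -> lands@6:L; in-air after throw: [b5@6:L b1@8:L b2@9:R b3@11:R b4@12:L]
Beat 6 (L): throw ball5 h=7 -> lands@13:R; in-air after throw: [b1@8:L b2@9:R b3@11:R b4@12:L b5@13:R]
Beat 7 (R): throw ball6 h=8 -> lands@15:R; in-air after throw: [b1@8:L b2@9:R b3@11:R b4@12:L b5@13:R b6@15:R]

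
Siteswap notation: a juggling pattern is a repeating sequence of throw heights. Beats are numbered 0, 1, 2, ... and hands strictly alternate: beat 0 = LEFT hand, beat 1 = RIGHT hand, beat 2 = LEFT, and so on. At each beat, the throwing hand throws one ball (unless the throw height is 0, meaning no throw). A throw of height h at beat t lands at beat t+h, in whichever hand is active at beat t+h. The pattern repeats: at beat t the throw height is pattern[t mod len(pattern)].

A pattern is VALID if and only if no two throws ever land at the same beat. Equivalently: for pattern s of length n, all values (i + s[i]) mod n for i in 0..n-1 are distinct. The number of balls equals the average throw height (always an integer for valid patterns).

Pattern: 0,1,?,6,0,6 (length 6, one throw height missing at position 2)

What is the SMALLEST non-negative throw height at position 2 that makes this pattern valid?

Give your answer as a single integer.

i=0: (0 + 0) mod 6 = 0
i=1: (1 + 1) mod 6 = 2
i=2: s[i]=? (unknown)
i=3: (3 + 6) mod 6 = 3
i=4: (4 + 0) mod 6 = 4
i=5: (5 + 6) mod 6 = 5
Known residues: [0, 2, 3, 4, 5]; need a permutation of 0..5, so missing residue r = 1
Need (2 + s) mod 6 = 1; smallest s = (1 - 2) mod 6 = 5

Answer: 5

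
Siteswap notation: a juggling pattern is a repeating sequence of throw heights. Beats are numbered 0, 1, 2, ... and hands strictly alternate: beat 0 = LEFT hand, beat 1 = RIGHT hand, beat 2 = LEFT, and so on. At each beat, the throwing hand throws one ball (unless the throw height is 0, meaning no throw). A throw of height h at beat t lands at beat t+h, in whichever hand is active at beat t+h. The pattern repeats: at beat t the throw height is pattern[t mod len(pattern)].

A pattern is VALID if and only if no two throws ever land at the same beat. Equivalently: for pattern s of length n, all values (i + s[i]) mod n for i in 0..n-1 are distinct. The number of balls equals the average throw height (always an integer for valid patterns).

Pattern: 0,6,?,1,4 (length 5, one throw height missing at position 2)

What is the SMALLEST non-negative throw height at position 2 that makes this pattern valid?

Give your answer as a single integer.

Answer: 4

Derivation:
i=0: (0 + 0) mod 5 = 0
i=1: (1 + 6) mod 5 = 2
i=2: s[i]=? (unknown)
i=3: (3 + 1) mod 5 = 4
i=4: (4 + 4) mod 5 = 3
Known residues: [0, 2, 3, 4]; need a permutation of 0..4, so missing residue r = 1
Need (2 + s) mod 5 = 1; smallest s = (1 - 2) mod 5 = 4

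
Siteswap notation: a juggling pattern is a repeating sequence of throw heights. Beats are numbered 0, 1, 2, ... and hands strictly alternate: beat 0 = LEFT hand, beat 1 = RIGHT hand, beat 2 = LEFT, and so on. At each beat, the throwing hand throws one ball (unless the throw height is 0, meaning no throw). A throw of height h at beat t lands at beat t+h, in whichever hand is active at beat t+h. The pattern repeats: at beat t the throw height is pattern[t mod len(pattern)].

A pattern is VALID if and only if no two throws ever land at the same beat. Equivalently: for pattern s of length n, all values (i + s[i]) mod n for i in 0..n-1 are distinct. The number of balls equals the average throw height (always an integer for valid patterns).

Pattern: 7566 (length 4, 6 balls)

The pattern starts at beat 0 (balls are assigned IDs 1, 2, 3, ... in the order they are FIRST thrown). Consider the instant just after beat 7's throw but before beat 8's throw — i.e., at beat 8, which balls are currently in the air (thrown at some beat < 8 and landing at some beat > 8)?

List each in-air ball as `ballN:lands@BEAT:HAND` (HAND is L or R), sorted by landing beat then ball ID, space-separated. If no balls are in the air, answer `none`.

Answer: ball4:lands@9:R ball6:lands@10:L ball5:lands@11:R ball2:lands@12:L ball1:lands@13:R

Derivation:
Beat 0 (L): throw ball1 h=7 -> lands@7:R; in-air after throw: [b1@7:R]
Beat 1 (R): throw ball2 h=5 -> lands@6:L; in-air after throw: [b2@6:L b1@7:R]
Beat 2 (L): throw ball3 h=6 -> lands@8:L; in-air after throw: [b2@6:L b1@7:R b3@8:L]
Beat 3 (R): throw ball4 h=6 -> lands@9:R; in-air after throw: [b2@6:L b1@7:R b3@8:L b4@9:R]
Beat 4 (L): throw ball5 h=7 -> lands@11:R; in-air after throw: [b2@6:L b1@7:R b3@8:L b4@9:R b5@11:R]
Beat 5 (R): throw ball6 h=5 -> lands@10:L; in-air after throw: [b2@6:L b1@7:R b3@8:L b4@9:R b6@10:L b5@11:R]
Beat 6 (L): throw ball2 h=6 -> lands@12:L; in-air after throw: [b1@7:R b3@8:L b4@9:R b6@10:L b5@11:R b2@12:L]
Beat 7 (R): throw ball1 h=6 -> lands@13:R; in-air after throw: [b3@8:L b4@9:R b6@10:L b5@11:R b2@12:L b1@13:R]
Beat 8 (L): throw ball3 h=7 -> lands@15:R; in-air after throw: [b4@9:R b6@10:L b5@11:R b2@12:L b1@13:R b3@15:R]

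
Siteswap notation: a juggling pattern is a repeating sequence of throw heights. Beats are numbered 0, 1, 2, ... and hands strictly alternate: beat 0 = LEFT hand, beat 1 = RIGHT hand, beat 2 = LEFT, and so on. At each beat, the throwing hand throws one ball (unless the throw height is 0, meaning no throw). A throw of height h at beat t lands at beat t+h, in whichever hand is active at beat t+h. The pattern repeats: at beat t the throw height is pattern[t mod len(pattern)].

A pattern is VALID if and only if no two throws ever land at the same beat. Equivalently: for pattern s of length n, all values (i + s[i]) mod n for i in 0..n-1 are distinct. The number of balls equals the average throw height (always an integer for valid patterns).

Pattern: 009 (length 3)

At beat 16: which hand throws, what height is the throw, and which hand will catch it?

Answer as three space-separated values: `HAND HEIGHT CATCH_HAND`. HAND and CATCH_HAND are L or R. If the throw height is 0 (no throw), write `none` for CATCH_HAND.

Answer: L 0 none

Derivation:
Beat 16: 16 mod 2 = 0, so hand = L
Throw height = pattern[16 mod 3] = pattern[1] = 0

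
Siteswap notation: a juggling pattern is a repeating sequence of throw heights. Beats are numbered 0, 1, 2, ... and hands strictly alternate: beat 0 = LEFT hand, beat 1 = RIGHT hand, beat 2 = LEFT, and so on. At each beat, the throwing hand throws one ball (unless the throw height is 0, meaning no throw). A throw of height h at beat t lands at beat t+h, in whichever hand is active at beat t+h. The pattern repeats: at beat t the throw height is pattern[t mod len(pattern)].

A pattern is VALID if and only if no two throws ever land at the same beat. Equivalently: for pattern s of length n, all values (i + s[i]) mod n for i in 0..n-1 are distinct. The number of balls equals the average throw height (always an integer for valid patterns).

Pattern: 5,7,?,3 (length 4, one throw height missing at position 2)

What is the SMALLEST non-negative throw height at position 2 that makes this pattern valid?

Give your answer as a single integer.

i=0: (0 + 5) mod 4 = 1
i=1: (1 + 7) mod 4 = 0
i=2: s[i]=? (unknown)
i=3: (3 + 3) mod 4 = 2
Known residues: [0, 1, 2]; need a permutation of 0..3, so missing residue r = 3
Need (2 + s) mod 4 = 3; smallest s = (3 - 2) mod 4 = 1

Answer: 1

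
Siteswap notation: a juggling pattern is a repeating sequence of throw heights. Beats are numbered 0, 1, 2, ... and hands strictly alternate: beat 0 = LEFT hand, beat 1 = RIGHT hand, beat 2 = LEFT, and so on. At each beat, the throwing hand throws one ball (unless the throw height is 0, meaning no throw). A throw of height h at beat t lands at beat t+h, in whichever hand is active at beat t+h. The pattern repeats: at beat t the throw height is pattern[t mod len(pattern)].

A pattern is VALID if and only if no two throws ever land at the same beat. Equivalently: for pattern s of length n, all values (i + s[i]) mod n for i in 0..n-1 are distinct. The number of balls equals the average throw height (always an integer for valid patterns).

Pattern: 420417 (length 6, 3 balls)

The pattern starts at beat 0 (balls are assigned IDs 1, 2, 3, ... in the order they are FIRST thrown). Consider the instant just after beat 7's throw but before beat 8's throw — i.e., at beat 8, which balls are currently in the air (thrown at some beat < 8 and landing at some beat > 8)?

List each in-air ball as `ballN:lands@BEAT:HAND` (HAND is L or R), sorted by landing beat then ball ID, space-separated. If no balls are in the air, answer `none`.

Beat 0 (L): throw ball1 h=4 -> lands@4:L; in-air after throw: [b1@4:L]
Beat 1 (R): throw ball2 h=2 -> lands@3:R; in-air after throw: [b2@3:R b1@4:L]
Beat 3 (R): throw ball2 h=4 -> lands@7:R; in-air after throw: [b1@4:L b2@7:R]
Beat 4 (L): throw ball1 h=1 -> lands@5:R; in-air after throw: [b1@5:R b2@7:R]
Beat 5 (R): throw ball1 h=7 -> lands@12:L; in-air after throw: [b2@7:R b1@12:L]
Beat 6 (L): throw ball3 h=4 -> lands@10:L; in-air after throw: [b2@7:R b3@10:L b1@12:L]
Beat 7 (R): throw ball2 h=2 -> lands@9:R; in-air after throw: [b2@9:R b3@10:L b1@12:L]

Answer: ball2:lands@9:R ball3:lands@10:L ball1:lands@12:L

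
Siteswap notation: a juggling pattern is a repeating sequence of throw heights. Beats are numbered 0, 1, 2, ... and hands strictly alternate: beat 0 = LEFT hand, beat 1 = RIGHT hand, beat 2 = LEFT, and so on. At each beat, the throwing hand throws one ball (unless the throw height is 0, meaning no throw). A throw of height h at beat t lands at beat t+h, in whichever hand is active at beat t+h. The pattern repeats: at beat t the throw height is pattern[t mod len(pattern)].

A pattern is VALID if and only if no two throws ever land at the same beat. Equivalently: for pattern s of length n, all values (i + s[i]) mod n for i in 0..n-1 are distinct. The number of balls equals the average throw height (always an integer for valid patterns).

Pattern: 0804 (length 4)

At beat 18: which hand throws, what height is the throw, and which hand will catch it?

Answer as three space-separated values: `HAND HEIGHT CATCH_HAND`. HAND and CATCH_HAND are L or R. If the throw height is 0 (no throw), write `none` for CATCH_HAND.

Beat 18: 18 mod 2 = 0, so hand = L
Throw height = pattern[18 mod 4] = pattern[2] = 0

Answer: L 0 none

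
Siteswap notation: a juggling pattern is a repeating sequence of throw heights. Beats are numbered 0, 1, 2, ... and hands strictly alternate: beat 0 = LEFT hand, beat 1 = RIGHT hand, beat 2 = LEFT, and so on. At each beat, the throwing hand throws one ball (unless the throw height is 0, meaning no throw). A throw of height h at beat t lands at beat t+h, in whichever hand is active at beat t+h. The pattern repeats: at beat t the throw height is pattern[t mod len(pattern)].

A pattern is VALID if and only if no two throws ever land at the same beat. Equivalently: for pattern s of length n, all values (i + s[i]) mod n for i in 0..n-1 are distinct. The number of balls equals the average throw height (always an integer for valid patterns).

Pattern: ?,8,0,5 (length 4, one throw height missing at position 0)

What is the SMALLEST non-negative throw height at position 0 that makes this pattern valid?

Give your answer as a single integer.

Answer: 3

Derivation:
i=0: s[i]=? (unknown)
i=1: (1 + 8) mod 4 = 1
i=2: (2 + 0) mod 4 = 2
i=3: (3 + 5) mod 4 = 0
Known residues: [0, 1, 2]; need a permutation of 0..3, so missing residue r = 3
Need (0 + s) mod 4 = 3; smallest s = (3 - 0) mod 4 = 3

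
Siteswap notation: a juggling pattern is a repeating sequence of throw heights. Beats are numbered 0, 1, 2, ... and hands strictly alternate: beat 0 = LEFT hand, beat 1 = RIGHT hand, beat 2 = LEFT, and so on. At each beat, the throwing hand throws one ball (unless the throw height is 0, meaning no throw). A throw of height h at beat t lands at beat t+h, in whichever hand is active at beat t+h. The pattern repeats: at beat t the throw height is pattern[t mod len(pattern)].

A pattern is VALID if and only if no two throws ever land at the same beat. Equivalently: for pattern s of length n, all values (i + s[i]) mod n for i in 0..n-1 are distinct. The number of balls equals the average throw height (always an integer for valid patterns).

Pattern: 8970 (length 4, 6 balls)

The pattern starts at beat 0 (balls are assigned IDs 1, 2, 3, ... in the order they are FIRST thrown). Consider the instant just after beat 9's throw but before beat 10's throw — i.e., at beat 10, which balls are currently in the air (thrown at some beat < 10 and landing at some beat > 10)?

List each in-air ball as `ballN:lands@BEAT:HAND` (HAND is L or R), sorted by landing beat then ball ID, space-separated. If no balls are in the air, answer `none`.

Answer: ball4:lands@12:L ball6:lands@13:R ball5:lands@14:L ball1:lands@16:L ball3:lands@18:L

Derivation:
Beat 0 (L): throw ball1 h=8 -> lands@8:L; in-air after throw: [b1@8:L]
Beat 1 (R): throw ball2 h=9 -> lands@10:L; in-air after throw: [b1@8:L b2@10:L]
Beat 2 (L): throw ball3 h=7 -> lands@9:R; in-air after throw: [b1@8:L b3@9:R b2@10:L]
Beat 4 (L): throw ball4 h=8 -> lands@12:L; in-air after throw: [b1@8:L b3@9:R b2@10:L b4@12:L]
Beat 5 (R): throw ball5 h=9 -> lands@14:L; in-air after throw: [b1@8:L b3@9:R b2@10:L b4@12:L b5@14:L]
Beat 6 (L): throw ball6 h=7 -> lands@13:R; in-air after throw: [b1@8:L b3@9:R b2@10:L b4@12:L b6@13:R b5@14:L]
Beat 8 (L): throw ball1 h=8 -> lands@16:L; in-air after throw: [b3@9:R b2@10:L b4@12:L b6@13:R b5@14:L b1@16:L]
Beat 9 (R): throw ball3 h=9 -> lands@18:L; in-air after throw: [b2@10:L b4@12:L b6@13:R b5@14:L b1@16:L b3@18:L]
Beat 10 (L): throw ball2 h=7 -> lands@17:R; in-air after throw: [b4@12:L b6@13:R b5@14:L b1@16:L b2@17:R b3@18:L]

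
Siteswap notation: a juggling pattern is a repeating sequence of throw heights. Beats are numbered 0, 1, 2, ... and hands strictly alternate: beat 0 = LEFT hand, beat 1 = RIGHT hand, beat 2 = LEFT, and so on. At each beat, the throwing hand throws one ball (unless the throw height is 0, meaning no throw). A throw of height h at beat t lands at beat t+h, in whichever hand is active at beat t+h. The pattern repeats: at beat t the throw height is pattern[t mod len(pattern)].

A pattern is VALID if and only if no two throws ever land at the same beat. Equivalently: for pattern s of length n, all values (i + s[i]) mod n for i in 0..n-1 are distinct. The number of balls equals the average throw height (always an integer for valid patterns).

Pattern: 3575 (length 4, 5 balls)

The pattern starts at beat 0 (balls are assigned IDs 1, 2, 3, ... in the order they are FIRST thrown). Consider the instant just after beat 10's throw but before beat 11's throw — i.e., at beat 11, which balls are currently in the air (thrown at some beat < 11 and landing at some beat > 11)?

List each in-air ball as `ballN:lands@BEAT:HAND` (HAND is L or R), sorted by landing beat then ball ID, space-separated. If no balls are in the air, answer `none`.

Answer: ball4:lands@12:L ball2:lands@13:R ball3:lands@14:L ball5:lands@17:R

Derivation:
Beat 0 (L): throw ball1 h=3 -> lands@3:R; in-air after throw: [b1@3:R]
Beat 1 (R): throw ball2 h=5 -> lands@6:L; in-air after throw: [b1@3:R b2@6:L]
Beat 2 (L): throw ball3 h=7 -> lands@9:R; in-air after throw: [b1@3:R b2@6:L b3@9:R]
Beat 3 (R): throw ball1 h=5 -> lands@8:L; in-air after throw: [b2@6:L b1@8:L b3@9:R]
Beat 4 (L): throw ball4 h=3 -> lands@7:R; in-air after throw: [b2@6:L b4@7:R b1@8:L b3@9:R]
Beat 5 (R): throw ball5 h=5 -> lands@10:L; in-air after throw: [b2@6:L b4@7:R b1@8:L b3@9:R b5@10:L]
Beat 6 (L): throw ball2 h=7 -> lands@13:R; in-air after throw: [b4@7:R b1@8:L b3@9:R b5@10:L b2@13:R]
Beat 7 (R): throw ball4 h=5 -> lands@12:L; in-air after throw: [b1@8:L b3@9:R b5@10:L b4@12:L b2@13:R]
Beat 8 (L): throw ball1 h=3 -> lands@11:R; in-air after throw: [b3@9:R b5@10:L b1@11:R b4@12:L b2@13:R]
Beat 9 (R): throw ball3 h=5 -> lands@14:L; in-air after throw: [b5@10:L b1@11:R b4@12:L b2@13:R b3@14:L]
Beat 10 (L): throw ball5 h=7 -> lands@17:R; in-air after throw: [b1@11:R b4@12:L b2@13:R b3@14:L b5@17:R]
Beat 11 (R): throw ball1 h=5 -> lands@16:L; in-air after throw: [b4@12:L b2@13:R b3@14:L b1@16:L b5@17:R]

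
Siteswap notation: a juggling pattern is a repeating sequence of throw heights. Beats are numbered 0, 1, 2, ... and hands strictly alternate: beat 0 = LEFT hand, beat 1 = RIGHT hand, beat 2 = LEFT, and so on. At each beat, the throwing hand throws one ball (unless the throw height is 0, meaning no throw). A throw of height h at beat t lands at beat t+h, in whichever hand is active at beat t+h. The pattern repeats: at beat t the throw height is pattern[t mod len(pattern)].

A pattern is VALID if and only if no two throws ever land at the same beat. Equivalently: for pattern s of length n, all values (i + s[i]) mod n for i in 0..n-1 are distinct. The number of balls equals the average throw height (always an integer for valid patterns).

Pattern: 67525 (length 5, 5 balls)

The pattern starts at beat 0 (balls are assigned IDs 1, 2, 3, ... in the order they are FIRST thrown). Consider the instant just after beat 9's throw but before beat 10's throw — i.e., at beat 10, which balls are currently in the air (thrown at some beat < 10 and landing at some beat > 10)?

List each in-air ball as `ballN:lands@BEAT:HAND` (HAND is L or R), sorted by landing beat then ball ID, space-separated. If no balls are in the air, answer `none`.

Beat 0 (L): throw ball1 h=6 -> lands@6:L; in-air after throw: [b1@6:L]
Beat 1 (R): throw ball2 h=7 -> lands@8:L; in-air after throw: [b1@6:L b2@8:L]
Beat 2 (L): throw ball3 h=5 -> lands@7:R; in-air after throw: [b1@6:L b3@7:R b2@8:L]
Beat 3 (R): throw ball4 h=2 -> lands@5:R; in-air after throw: [b4@5:R b1@6:L b3@7:R b2@8:L]
Beat 4 (L): throw ball5 h=5 -> lands@9:R; in-air after throw: [b4@5:R b1@6:L b3@7:R b2@8:L b5@9:R]
Beat 5 (R): throw ball4 h=6 -> lands@11:R; in-air after throw: [b1@6:L b3@7:R b2@8:L b5@9:R b4@11:R]
Beat 6 (L): throw ball1 h=7 -> lands@13:R; in-air after throw: [b3@7:R b2@8:L b5@9:R b4@11:R b1@13:R]
Beat 7 (R): throw ball3 h=5 -> lands@12:L; in-air after throw: [b2@8:L b5@9:R b4@11:R b3@12:L b1@13:R]
Beat 8 (L): throw ball2 h=2 -> lands@10:L; in-air after throw: [b5@9:R b2@10:L b4@11:R b3@12:L b1@13:R]
Beat 9 (R): throw ball5 h=5 -> lands@14:L; in-air after throw: [b2@10:L b4@11:R b3@12:L b1@13:R b5@14:L]
Beat 10 (L): throw ball2 h=6 -> lands@16:L; in-air after throw: [b4@11:R b3@12:L b1@13:R b5@14:L b2@16:L]

Answer: ball4:lands@11:R ball3:lands@12:L ball1:lands@13:R ball5:lands@14:L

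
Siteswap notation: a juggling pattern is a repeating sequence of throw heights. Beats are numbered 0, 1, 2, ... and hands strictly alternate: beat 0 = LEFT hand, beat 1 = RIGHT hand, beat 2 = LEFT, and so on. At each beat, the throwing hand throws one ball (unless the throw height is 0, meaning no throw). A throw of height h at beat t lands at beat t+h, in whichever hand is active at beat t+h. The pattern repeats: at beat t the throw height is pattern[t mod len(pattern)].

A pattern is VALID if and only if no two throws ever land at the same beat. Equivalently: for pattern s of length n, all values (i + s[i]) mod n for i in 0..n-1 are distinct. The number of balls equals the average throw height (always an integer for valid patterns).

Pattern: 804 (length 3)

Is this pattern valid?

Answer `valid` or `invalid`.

i=0: (i + s[i]) mod n = (0 + 8) mod 3 = 2
i=1: (i + s[i]) mod n = (1 + 0) mod 3 = 1
i=2: (i + s[i]) mod n = (2 + 4) mod 3 = 0
Residues: [2, 1, 0], distinct: True

Answer: valid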